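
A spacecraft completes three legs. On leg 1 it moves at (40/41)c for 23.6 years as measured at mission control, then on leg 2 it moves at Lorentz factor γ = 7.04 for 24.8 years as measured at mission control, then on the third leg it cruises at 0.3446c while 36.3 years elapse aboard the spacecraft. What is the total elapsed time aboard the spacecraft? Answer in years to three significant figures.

Leg 1: γ = 1/√(1 − (40/41)²) = 41/9 ≈ 4.556; τ_1 = 23.6/4.556 = 5.180 years.
Leg 2: γ = 7.04; τ_2 = 24.8/7.040 = 3.523 years.
Leg 3: 36.3 years is already measured aboard the spacecraft.
Total: 5.180 + 3.523 + 36.30 years.

τ = 45.0 years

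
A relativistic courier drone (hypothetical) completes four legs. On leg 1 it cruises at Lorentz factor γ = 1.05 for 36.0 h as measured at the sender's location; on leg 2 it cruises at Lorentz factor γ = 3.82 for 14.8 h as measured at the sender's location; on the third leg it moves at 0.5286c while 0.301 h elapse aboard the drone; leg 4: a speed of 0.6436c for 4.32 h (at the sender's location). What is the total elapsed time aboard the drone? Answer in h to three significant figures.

τ = 41.8 h

Leg 1: γ = 1.05; τ_1 = 36.0/1.050 = 34.29 h.
Leg 2: γ = 3.82; τ_2 = 14.8/3.820 = 3.874 h.
Leg 3: 0.301 h is already measured aboard the drone.
Leg 4: γ = 1/√(1 − 0.6436²) = 1/√0.5858 = 1.307; τ_4 = 4.32/1.307 = 3.306 h.
Total: 34.29 + 3.874 + 0.3010 + 3.306 h.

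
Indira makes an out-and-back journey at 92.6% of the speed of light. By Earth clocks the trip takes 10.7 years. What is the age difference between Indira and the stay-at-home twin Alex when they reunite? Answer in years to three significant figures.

β = 0.926; γ = 1/√(1 − 0.926²) = 1/√0.1425 = 2.649
Indira's elapsed proper time: τ = 10.7/2.649 = 4.040 years.
Age gap = Δt − τ = 10.7 − 4.040 years.

Δt − τ = 6.66 years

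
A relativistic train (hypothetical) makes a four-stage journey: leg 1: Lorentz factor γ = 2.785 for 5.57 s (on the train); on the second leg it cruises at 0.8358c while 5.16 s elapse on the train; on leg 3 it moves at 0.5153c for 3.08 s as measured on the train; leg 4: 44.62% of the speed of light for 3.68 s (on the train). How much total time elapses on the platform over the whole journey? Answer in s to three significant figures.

Δt = 32.6 s

Leg 1: γ = 2.785; Δt_1 = 2.785 × 5.57 = 15.51 s.
Leg 2: γ = 1/√(1 − 0.8358²) = 1/√0.3014 = 1.821; Δt_2 = 1.821 × 5.16 = 9.398 s.
Leg 3: γ = 1/√(1 − 0.5153²) = 1/√0.7345 = 1.167; Δt_3 = 1.167 × 3.08 = 3.594 s.
Leg 4: β = 0.4462; γ = 1/√(1 − 0.4462²) = 1/√0.8009 = 1.117; Δt_4 = 1.117 × 3.68 = 4.112 s.
Total: 15.51 + 9.398 + 3.594 + 4.112 s.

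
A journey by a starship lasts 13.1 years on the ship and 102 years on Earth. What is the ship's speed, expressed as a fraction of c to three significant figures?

The proper time is measured on the ship (both events occur at the ship's location); Δt is measured on Earth. γ = Δt/τ = 102/13.1 = 7.786.
β = √(1 − 1/γ²) = √(1 − 0.01649) = √0.9835

v = 0.992c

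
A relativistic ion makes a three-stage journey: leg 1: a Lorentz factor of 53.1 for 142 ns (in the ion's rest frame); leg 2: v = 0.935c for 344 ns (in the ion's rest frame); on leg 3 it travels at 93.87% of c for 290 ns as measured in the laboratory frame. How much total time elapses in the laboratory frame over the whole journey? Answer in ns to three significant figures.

Leg 1: γ = 53.1; Δt_1 = 53.10 × 142 = 7540 ns.
Leg 2: γ = 1/√(1 − 0.935²) = 1/√0.1258 = 2.820; Δt_2 = 2.820 × 344 = 970.0 ns.
Leg 3: 290 ns is already measured in the laboratory frame.
Total: 7540 + 970.0 + 290.0 ns.

Δt = 8800 ns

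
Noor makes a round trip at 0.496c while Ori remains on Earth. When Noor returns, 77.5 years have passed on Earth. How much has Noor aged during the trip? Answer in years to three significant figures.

τ = 67.3 years

γ = 1/√(1 − 0.496²) = 1/√0.7540 = 1.152
Noor's clock measures proper time along the trip: τ = Δt/γ = 77.5/1.152 years.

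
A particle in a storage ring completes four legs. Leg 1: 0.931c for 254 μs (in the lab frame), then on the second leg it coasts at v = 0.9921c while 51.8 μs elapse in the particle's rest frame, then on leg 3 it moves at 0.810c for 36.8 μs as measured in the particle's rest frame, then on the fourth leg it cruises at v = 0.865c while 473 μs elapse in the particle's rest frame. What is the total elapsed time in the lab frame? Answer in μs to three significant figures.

Leg 1: 254 μs is already measured in the lab frame.
Leg 2: γ = 1/√(1 − 0.9921²) = 1/√0.01574 = 7.971; Δt_2 = 7.971 × 51.8 = 412.9 μs.
Leg 3: γ = 1/√(1 − 0.810²) = 1/√0.3439 = 1.705; Δt_3 = 1.705 × 36.8 = 62.75 μs.
Leg 4: γ = 1/√(1 − 0.865²) = 1/√0.2518 = 1.993; Δt_4 = 1.993 × 473 = 942.7 μs.
Total: 254.0 + 412.9 + 62.75 + 942.7 μs.

Δt = 1670 μs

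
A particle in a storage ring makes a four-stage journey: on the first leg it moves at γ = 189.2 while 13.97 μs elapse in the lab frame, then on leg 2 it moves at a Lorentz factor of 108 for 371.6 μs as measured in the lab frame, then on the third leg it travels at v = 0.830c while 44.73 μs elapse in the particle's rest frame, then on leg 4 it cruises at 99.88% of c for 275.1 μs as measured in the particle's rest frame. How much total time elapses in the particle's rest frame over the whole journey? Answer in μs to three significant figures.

τ = 323 μs

Leg 1: γ = 189.2; τ_1 = 13.97/189.2 = 0.07384 μs.
Leg 2: γ = 108; τ_2 = 371.6/108.0 = 3.441 μs.
Leg 3: 44.73 μs is already measured in the particle's rest frame.
Leg 4: 275.1 μs is already measured in the particle's rest frame.
Total: 0.07384 + 3.441 + 44.73 + 275.1 μs.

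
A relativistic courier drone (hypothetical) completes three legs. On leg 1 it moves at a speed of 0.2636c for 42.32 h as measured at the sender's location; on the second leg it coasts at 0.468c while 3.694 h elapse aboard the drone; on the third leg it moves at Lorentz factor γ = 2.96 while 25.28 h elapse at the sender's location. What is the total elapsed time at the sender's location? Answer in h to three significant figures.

Δt = 71.8 h

Leg 1: 42.32 h is already measured at the sender's location.
Leg 2: γ = 1/√(1 − 0.468²) = 1/√0.7810 = 1.132; Δt_2 = 1.132 × 3.694 = 4.180 h.
Leg 3: 25.28 h is already measured at the sender's location.
Total: 42.32 + 4.180 + 25.28 h.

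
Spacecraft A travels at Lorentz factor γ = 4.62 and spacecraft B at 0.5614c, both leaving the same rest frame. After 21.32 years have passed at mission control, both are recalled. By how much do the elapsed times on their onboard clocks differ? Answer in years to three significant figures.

A: γ = 4.62; τ_A = 21.32/4.620 = 4.615 years.
B: γ = 1/√(1 − 0.5614²) = 1/√0.6848 = 1.208; τ_B = 21.32/1.208 = 17.64 years.

|τ_A − τ_B| = 13.0 years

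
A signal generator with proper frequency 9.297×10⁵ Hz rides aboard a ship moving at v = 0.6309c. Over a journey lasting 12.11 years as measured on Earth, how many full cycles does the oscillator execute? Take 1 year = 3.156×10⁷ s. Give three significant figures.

γ = 1/√(1 − 0.6309²) = 1/√0.6020 = 1.289
The oscillator's own cycle count is N = f × τ where τ is the proper time on the ship. τ = Δt/γ = 12.11/1.289 = 9.396 years = 2.965×10⁸ s.
N = 9.297×10⁵ × 2.965×10⁸ = 2.757×10¹⁴.

N = 2.76×10¹⁴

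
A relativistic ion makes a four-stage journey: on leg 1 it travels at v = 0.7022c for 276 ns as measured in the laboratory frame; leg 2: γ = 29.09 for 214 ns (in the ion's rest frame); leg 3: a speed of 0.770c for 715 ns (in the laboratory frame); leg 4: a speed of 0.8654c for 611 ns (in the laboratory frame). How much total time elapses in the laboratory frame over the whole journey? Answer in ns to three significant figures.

Δt = 7830 ns

Leg 1: 276 ns is already measured in the laboratory frame.
Leg 2: γ = 29.09; Δt_2 = 29.09 × 214 = 6225 ns.
Leg 3: 715 ns is already measured in the laboratory frame.
Leg 4: 611 ns is already measured in the laboratory frame.
Total: 276.0 + 6225 + 715.0 + 611.0 ns.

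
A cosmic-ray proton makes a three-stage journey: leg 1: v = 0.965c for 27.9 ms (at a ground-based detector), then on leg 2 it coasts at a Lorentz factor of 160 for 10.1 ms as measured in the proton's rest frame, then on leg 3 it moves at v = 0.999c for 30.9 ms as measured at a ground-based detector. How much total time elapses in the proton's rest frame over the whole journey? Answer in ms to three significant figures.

τ = 18.8 ms

Leg 1: γ = 1/√(1 − 0.965²) = 1/√0.06878 = 3.813; τ_1 = 27.9/3.813 = 7.317 ms.
Leg 2: 10.1 ms is already measured in the proton's rest frame.
Leg 3: γ = 1/√(1 − 0.999²) = 1/√0.001999 = 22.37; τ_3 = 30.9/22.37 = 1.382 ms.
Total: 7.317 + 10.10 + 1.382 ms.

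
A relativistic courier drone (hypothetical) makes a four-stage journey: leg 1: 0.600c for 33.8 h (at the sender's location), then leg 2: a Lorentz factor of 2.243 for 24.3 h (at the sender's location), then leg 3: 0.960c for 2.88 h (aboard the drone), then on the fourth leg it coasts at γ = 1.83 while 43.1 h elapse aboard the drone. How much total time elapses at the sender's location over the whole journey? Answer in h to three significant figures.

Δt = 147 h

Leg 1: 33.8 h is already measured at the sender's location.
Leg 2: 24.3 h is already measured at the sender's location.
Leg 3: γ = 1/√(1 − 0.960²) = 25/7 ≈ 3.571; Δt_3 = 3.571 × 2.88 = 10.29 h.
Leg 4: γ = 1.83; Δt_4 = 1.830 × 43.1 = 78.87 h.
Total: 33.80 + 24.30 + 10.29 + 78.87 h.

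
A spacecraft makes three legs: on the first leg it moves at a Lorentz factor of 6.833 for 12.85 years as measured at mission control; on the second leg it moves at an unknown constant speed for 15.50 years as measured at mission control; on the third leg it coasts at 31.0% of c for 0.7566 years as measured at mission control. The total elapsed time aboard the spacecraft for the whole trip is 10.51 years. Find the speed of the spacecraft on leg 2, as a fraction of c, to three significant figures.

Leg 1: γ = 6.833; τ_1 = 12.85/6.833 = 1.881 years.
Leg 2: speed unknown; τ_2 = 15.50/γ_2.
Leg 3: β = 0.310; γ = 1/√(1 − 0.310²) = 1/√0.9039 = 1.052; τ_3 = 0.7566/1.052 = 0.7193 years.
Total proper time: 1.881 + τ_2 + 0.7193 = 10.51, so τ_2 = 10.51 − 2.600 = 7.910 years.
γ_2 = 15.50/7.910 = 1.960; β = √(1 − 1/γ²) = √0.7396.

β = 0.860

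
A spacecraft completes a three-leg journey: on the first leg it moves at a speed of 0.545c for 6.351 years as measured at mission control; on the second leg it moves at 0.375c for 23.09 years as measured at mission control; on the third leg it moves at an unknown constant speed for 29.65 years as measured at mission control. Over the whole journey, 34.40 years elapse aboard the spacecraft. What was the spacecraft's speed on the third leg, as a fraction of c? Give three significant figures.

β = 0.966

Leg 1: γ = 1/√(1 − 0.545²) = 1/√0.7030 = 1.193; τ_1 = 6.351/1.193 = 5.325 years.
Leg 2: γ = 1/√(1 − 0.375²) = 1/√0.8594 = 1.079; τ_2 = 23.09/1.079 = 21.41 years.
Leg 3: speed unknown; τ_3 = 29.65/γ_3.
Total proper time: 5.325 + 21.41 + τ_3 = 34.40, so τ_3 = 34.40 − 26.73 = 7.670 years.
γ_3 = 29.65/7.670 = 3.866; β = √(1 − 1/γ²) = √0.9331.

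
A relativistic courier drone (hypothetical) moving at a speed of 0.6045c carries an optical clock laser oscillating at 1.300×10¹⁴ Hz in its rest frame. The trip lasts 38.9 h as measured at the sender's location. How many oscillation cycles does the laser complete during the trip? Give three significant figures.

N = 1.45×10¹⁹

γ = 1/√(1 − 0.6045²) = 1/√0.6346 = 1.255
The oscillator's own cycle count is N = f × τ where τ is the proper time aboard the drone. τ = Δt/γ = 38.9/1.255 = 30.99 h = 1.116×10⁵ s.
N = 1.300×10¹⁴ × 1.116×10⁵ = 1.450×10¹⁹.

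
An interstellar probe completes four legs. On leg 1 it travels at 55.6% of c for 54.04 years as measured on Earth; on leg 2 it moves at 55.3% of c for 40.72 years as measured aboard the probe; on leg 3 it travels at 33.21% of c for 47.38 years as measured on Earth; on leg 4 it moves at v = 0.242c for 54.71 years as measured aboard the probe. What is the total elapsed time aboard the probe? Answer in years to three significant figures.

τ = 185 years

Leg 1: β = 0.556; γ = 1/√(1 − 0.556²) = 1/√0.6909 = 1.203; τ_1 = 54.04/1.203 = 44.92 years.
Leg 2: 40.72 years is already measured aboard the probe.
Leg 3: β = 0.3321; γ = 1/√(1 − 0.3321²) = 1/√0.8897 = 1.060; τ_3 = 47.38/1.060 = 44.69 years.
Leg 4: 54.71 years is already measured aboard the probe.
Total: 44.92 + 40.72 + 44.69 + 54.71 years.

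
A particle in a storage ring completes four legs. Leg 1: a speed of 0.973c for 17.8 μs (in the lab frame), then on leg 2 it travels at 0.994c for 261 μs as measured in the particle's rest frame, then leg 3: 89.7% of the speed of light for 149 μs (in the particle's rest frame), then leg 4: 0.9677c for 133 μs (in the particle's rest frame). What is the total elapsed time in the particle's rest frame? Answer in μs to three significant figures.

τ = 547 μs

Leg 1: γ = 1/√(1 − 0.973²) = 1/√0.05327 = 4.333; τ_1 = 17.8/4.333 = 4.108 μs.
Leg 2: 261 μs is already measured in the particle's rest frame.
Leg 3: 149 μs is already measured in the particle's rest frame.
Leg 4: 133 μs is already measured in the particle's rest frame.
Total: 4.108 + 261.0 + 149.0 + 133.0 μs.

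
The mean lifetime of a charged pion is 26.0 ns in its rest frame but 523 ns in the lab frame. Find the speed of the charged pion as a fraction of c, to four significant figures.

β = 0.9988

γ = Δt/τ₀ = 523/26.0 = 20.12
β = √(1 − 1/γ²) = √(1 − 0.002471) = √0.9975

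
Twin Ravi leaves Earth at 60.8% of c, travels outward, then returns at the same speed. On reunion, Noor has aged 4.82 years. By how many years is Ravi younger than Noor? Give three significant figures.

β = 0.608; γ = 1/√(1 − 0.608²) = 1/√0.6303 = 1.260
Ravi's elapsed proper time: τ = 4.82/1.260 = 3.827 years.
Age gap = Δt − τ = 4.82 − 3.827 years.

Δt − τ = 0.993 years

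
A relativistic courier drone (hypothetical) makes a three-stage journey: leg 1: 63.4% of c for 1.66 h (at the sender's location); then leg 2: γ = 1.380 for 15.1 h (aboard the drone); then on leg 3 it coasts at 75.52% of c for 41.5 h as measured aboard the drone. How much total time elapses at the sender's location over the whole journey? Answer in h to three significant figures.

Leg 1: 1.66 h is already measured at the sender's location.
Leg 2: γ = 1.380; Δt_2 = 1.380 × 15.1 = 20.84 h.
Leg 3: β = 0.7552; γ = 1/√(1 − 0.7552²) = 1/√0.4297 = 1.526; Δt_3 = 1.526 × 41.5 = 63.31 h.
Total: 1.660 + 20.84 + 63.31 h.

Δt = 85.8 h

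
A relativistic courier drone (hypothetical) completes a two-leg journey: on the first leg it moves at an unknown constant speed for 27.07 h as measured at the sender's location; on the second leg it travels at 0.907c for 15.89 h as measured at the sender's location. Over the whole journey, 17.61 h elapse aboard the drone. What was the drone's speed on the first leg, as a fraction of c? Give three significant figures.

Leg 1: speed unknown; τ_1 = 27.07/γ_1.
Leg 2: γ = 1/√(1 − 0.907²) = 1/√0.1774 = 2.375; τ_2 = 15.89/2.375 = 6.692 h.
Total proper time: τ_1 + 6.692 = 17.61, so τ_1 = 17.61 − 6.692 = 10.92 h.
γ_1 = 27.07/10.92 = 2.479; β = √(1 − 1/γ²) = √0.8373.

β = 0.915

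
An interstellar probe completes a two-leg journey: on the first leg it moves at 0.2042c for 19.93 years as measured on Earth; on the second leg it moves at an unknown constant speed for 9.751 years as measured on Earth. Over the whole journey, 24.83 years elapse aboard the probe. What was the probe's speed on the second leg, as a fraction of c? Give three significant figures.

β = 0.838

Leg 1: γ = 1/√(1 − 0.2042²) = 1/√0.9583 = 1.022; τ_1 = 19.93/1.022 = 19.51 years.
Leg 2: speed unknown; τ_2 = 9.751/γ_2.
Total proper time: 19.51 + τ_2 = 24.83, so τ_2 = 24.83 − 19.51 = 5.320 years.
γ_2 = 9.751/5.320 = 1.833; β = √(1 − 1/γ²) = √0.7023.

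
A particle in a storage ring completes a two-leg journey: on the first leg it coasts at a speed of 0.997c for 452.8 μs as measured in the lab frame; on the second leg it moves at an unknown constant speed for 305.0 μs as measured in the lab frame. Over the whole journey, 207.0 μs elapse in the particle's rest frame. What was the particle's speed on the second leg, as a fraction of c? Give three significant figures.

Leg 1: γ = 1/√(1 − 0.997²) = 1/√0.005991 = 12.92; τ_1 = 452.8/12.92 = 35.05 μs.
Leg 2: speed unknown; τ_2 = 305.0/γ_2.
Total proper time: 35.05 + τ_2 = 207.0, so τ_2 = 207.0 − 35.05 = 172.0 μs.
γ_2 = 305.0/172.0 = 1.774; β = √(1 − 1/γ²) = √0.6822.

β = 0.826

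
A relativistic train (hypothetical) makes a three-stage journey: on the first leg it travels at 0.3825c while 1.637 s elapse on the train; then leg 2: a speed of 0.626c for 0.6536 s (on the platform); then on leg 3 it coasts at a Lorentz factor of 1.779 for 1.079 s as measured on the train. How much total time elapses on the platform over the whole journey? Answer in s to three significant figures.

Δt = 4.34 s

Leg 1: γ = 1/√(1 − 0.3825²) = 1/√0.8537 = 1.082; Δt_1 = 1.082 × 1.637 = 1.772 s.
Leg 2: 0.6536 s is already measured on the platform.
Leg 3: γ = 1.779; Δt_3 = 1.779 × 1.079 = 1.920 s.
Total: 1.772 + 0.6536 + 1.920 s.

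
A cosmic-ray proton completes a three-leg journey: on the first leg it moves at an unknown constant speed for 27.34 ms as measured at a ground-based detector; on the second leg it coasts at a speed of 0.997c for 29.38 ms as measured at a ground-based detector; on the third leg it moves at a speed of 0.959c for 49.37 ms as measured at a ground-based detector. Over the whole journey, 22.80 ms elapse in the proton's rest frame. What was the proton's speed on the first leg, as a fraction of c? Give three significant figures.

Leg 1: speed unknown; τ_1 = 27.34/γ_1.
Leg 2: γ = 1/√(1 − 0.997²) = 1/√0.005991 = 12.92; τ_2 = 29.38/12.92 = 2.274 ms.
Leg 3: γ = 1/√(1 − 0.959²) = 1/√0.08032 = 3.529; τ_3 = 49.37/3.529 = 13.99 ms.
Total proper time: τ_1 + 2.274 + 13.99 = 22.80, so τ_1 = 22.80 − 16.27 = 6.534 ms.
γ_1 = 27.34/6.534 = 4.184; β = √(1 − 1/γ²) = √0.9429.

β = 0.971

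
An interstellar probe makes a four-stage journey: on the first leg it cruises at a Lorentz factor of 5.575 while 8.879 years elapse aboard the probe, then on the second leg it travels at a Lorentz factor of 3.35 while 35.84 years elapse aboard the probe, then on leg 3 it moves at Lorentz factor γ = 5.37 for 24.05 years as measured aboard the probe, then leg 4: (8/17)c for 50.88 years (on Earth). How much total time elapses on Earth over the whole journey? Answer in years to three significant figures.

Leg 1: γ = 5.575; Δt_1 = 5.575 × 8.879 = 49.50 years.
Leg 2: γ = 3.35; Δt_2 = 3.350 × 35.84 = 120.1 years.
Leg 3: γ = 5.37; Δt_3 = 5.370 × 24.05 = 129.1 years.
Leg 4: 50.88 years is already measured on Earth.
Total: 49.50 + 120.1 + 129.1 + 50.88 years.

Δt = 350 years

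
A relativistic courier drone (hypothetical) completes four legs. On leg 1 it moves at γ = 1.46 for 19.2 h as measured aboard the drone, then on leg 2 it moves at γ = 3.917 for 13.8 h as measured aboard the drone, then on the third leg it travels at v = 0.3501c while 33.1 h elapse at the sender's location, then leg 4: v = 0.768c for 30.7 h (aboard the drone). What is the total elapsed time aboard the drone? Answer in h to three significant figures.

Leg 1: 19.2 h is already measured aboard the drone.
Leg 2: 13.8 h is already measured aboard the drone.
Leg 3: γ = 1/√(1 − 0.3501²) = 1/√0.8774 = 1.068; τ_3 = 33.1/1.068 = 31.01 h.
Leg 4: 30.7 h is already measured aboard the drone.
Total: 19.20 + 13.80 + 31.01 + 30.70 h.

τ = 94.7 h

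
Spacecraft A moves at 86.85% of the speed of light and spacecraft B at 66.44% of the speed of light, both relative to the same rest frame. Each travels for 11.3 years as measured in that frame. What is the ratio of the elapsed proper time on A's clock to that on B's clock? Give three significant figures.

τ_A/τ_B = 0.663

A: β = 0.8685; γ = 1/√(1 − 0.8685²) = 1/√0.2457 = 2.017. B: β = 0.6644; γ = 1/√(1 − 0.6644²) = 1/√0.5586 = 1.338.
τ_A/τ_B = γ_B/γ_A = 1.338/2.017 = 0.6632, so τ_A/τ_B = 0.6632.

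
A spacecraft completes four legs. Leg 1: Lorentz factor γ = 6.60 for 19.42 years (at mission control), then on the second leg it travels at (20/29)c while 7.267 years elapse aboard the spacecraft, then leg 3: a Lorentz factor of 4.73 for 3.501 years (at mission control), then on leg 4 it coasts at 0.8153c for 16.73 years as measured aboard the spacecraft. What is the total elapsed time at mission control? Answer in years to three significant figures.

Leg 1: 19.42 years is already measured at mission control.
Leg 2: γ = 1/√(1 − (20/29)²) = 29/21 ≈ 1.381; Δt_2 = 1.381 × 7.267 = 10.04 years.
Leg 3: 3.501 years is already measured at mission control.
Leg 4: γ = 1/√(1 − 0.8153²) = 1/√0.3353 = 1.727; Δt_4 = 1.727 × 16.73 = 28.89 years.
Total: 19.42 + 10.04 + 3.501 + 28.89 years.

Δt = 61.8 years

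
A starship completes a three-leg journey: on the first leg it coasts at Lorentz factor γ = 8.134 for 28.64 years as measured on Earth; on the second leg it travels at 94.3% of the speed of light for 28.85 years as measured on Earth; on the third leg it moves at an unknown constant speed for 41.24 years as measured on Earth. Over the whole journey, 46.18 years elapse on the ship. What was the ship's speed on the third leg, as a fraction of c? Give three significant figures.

Leg 1: γ = 8.134; τ_1 = 28.64/8.134 = 3.521 years.
Leg 2: β = 0.943; γ = 1/√(1 − 0.943²) = 1/√0.1108 = 3.005; τ_2 = 28.85/3.005 = 9.601 years.
Leg 3: speed unknown; τ_3 = 41.24/γ_3.
Total proper time: 3.521 + 9.601 + τ_3 = 46.18, so τ_3 = 46.18 − 13.12 = 33.06 years.
γ_3 = 41.24/33.06 = 1.248; β = √(1 − 1/γ²) = √0.3574.

β = 0.598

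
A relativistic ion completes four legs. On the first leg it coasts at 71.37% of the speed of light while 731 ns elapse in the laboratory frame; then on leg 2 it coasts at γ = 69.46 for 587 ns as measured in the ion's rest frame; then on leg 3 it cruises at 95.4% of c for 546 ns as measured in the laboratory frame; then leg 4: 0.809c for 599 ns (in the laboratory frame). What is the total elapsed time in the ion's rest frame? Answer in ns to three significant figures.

τ = 1610 ns

Leg 1: β = 0.7137; γ = 1/√(1 − 0.7137²) = 1/√0.4906 = 1.428; τ_1 = 731/1.428 = 512.0 ns.
Leg 2: 587 ns is already measured in the ion's rest frame.
Leg 3: β = 0.954; γ = 1/√(1 − 0.954²) = 1/√0.08988 = 3.335; τ_3 = 546/3.335 = 163.7 ns.
Leg 4: γ = 1/√(1 − 0.809²) = 1/√0.3455 = 1.701; τ_4 = 599/1.701 = 352.1 ns.
Total: 512.0 + 587.0 + 163.7 + 352.1 ns.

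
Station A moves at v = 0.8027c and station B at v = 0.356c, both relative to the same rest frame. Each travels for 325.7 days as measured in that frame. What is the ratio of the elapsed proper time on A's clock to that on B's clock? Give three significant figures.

τ_A/τ_B = 0.638

A: γ = 1/√(1 − 0.8027²) = 1/√0.3557 = 1.677. B: γ = 1/√(1 − 0.356²) = 1/√0.8733 = 1.070.
τ_A/τ_B = γ_B/γ_A = 1.070/1.677 = 0.6382, so τ_A/τ_B = 0.6382.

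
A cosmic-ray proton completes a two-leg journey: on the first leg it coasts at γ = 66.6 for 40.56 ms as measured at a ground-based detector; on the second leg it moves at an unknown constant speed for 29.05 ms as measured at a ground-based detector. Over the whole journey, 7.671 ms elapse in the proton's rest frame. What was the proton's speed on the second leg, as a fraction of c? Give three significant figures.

Leg 1: γ = 66.6; τ_1 = 40.56/66.60 = 0.6090 ms.
Leg 2: speed unknown; τ_2 = 29.05/γ_2.
Total proper time: 0.6090 + τ_2 = 7.671, so τ_2 = 7.671 − 0.6090 = 7.062 ms.
γ_2 = 29.05/7.062 = 4.114; β = √(1 − 1/γ²) = √0.9409.

β = 0.970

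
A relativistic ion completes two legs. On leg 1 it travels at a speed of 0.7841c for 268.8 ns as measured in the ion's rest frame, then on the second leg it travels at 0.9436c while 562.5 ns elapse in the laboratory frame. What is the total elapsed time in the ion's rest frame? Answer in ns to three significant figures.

τ = 455 ns

Leg 1: 268.8 ns is already measured in the ion's rest frame.
Leg 2: γ = 1/√(1 − 0.9436²) = 1/√0.1096 = 3.020; τ_2 = 562.5/3.020 = 186.2 ns.
Total: 268.8 + 186.2 ns.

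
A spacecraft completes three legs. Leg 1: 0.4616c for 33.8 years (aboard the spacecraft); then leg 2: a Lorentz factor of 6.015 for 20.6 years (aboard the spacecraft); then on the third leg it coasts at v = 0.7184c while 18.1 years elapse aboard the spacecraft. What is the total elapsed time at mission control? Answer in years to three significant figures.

Leg 1: γ = 1/√(1 − 0.4616²) = 1/√0.7869 = 1.127; Δt_1 = 1.127 × 33.8 = 38.10 years.
Leg 2: γ = 6.015; Δt_2 = 6.015 × 20.6 = 123.9 years.
Leg 3: γ = 1/√(1 − 0.7184²) = 1/√0.4839 = 1.438; Δt_3 = 1.438 × 18.1 = 26.02 years.
Total: 38.10 + 123.9 + 26.02 years.

Δt = 188 years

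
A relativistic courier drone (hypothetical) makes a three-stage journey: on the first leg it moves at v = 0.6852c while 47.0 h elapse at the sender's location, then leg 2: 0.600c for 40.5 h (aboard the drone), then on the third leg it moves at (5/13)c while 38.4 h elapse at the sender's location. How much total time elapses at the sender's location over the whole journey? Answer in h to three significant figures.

Δt = 136 h

Leg 1: 47.0 h is already measured at the sender's location.
Leg 2: γ = 1/√(1 − 0.600²) = 5/4 = 1.250; Δt_2 = 1.250 × 40.5 = 50.62 h.
Leg 3: 38.4 h is already measured at the sender's location.
Total: 47.00 + 50.62 + 38.40 h.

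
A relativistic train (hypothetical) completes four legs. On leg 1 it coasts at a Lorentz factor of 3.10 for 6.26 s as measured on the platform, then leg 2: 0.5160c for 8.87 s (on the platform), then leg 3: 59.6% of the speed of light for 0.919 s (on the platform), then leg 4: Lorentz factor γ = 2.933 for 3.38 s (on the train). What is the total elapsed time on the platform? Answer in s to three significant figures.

Leg 1: 6.26 s is already measured on the platform.
Leg 2: 8.87 s is already measured on the platform.
Leg 3: 0.919 s is already measured on the platform.
Leg 4: γ = 2.933; Δt_4 = 2.933 × 3.38 = 9.914 s.
Total: 6.260 + 8.870 + 0.9190 + 9.914 s.

Δt = 26.0 s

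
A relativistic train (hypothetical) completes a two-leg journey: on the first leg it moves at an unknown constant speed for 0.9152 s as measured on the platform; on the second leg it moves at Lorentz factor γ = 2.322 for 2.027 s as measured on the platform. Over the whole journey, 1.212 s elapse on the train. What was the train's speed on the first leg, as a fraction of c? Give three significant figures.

β = 0.929

Leg 1: speed unknown; τ_1 = 0.9152/γ_1.
Leg 2: γ = 2.322; τ_2 = 2.027/2.322 = 0.8730 s.
Total proper time: τ_1 + 0.8730 = 1.212, so τ_1 = 1.212 − 0.8730 = 0.3390 s.
γ_1 = 0.9152/0.3390 = 2.699; β = √(1 − 1/γ²) = √0.8628.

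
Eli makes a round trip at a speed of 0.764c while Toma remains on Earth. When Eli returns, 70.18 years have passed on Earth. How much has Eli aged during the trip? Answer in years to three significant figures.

τ = 45.3 years

γ = 1/√(1 − 0.764²) = 1/√0.4163 = 1.550
Eli's clock measures proper time along the trip: τ = Δt/γ = 70.18/1.550 years.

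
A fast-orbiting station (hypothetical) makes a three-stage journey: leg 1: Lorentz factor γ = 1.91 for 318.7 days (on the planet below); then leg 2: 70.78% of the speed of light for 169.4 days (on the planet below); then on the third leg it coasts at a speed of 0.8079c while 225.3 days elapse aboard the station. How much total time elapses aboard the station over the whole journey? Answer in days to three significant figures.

τ = 512 days

Leg 1: γ = 1.91; τ_1 = 318.7/1.910 = 166.9 days.
Leg 2: β = 0.7078; γ = 1/√(1 − 0.7078²) = 1/√0.4990 = 1.416; τ_2 = 169.4/1.416 = 119.7 days.
Leg 3: 225.3 days is already measured aboard the station.
Total: 166.9 + 119.7 + 225.3 days.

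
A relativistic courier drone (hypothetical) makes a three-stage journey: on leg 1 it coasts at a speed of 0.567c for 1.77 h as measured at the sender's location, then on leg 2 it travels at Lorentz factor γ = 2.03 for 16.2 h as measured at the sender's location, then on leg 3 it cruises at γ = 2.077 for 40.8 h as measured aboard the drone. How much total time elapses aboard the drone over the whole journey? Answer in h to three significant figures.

Leg 1: γ = 1/√(1 − 0.567²) = 1/√0.6785 = 1.214; τ_1 = 1.77/1.214 = 1.458 h.
Leg 2: γ = 2.03; τ_2 = 16.2/2.030 = 7.980 h.
Leg 3: 40.8 h is already measured aboard the drone.
Total: 1.458 + 7.980 + 40.80 h.

τ = 50.2 h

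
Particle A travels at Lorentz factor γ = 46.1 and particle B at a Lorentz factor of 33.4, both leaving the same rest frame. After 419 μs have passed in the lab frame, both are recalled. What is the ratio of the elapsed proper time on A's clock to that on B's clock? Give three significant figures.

τ_A/τ_B = 0.725

A: γ = 46.1. B: γ = 33.4.
τ_A/τ_B = γ_B/γ_A = 33.40/46.10 = 0.7245, so τ_A/τ_B = 0.7245.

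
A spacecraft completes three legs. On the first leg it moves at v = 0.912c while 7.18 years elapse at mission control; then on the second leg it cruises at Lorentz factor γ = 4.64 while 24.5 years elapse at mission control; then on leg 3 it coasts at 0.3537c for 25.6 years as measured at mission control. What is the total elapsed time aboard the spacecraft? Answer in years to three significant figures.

τ = 32.2 years

Leg 1: γ = 1/√(1 − 0.912²) = 1/√0.1683 = 2.438; τ_1 = 7.18/2.438 = 2.945 years.
Leg 2: γ = 4.64; τ_2 = 24.5/4.640 = 5.280 years.
Leg 3: γ = 1/√(1 − 0.3537²) = 1/√0.8749 = 1.069; τ_3 = 25.6/1.069 = 23.95 years.
Total: 2.945 + 5.280 + 23.95 years.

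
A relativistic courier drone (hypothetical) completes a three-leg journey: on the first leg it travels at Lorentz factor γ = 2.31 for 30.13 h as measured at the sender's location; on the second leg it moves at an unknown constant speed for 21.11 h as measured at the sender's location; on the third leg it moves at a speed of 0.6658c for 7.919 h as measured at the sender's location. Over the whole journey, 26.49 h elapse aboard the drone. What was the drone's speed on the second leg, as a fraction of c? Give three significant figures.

β = 0.934

Leg 1: γ = 2.31; τ_1 = 30.13/2.310 = 13.04 h.
Leg 2: speed unknown; τ_2 = 21.11/γ_2.
Leg 3: γ = 1/√(1 − 0.6658²) = 1/√0.5567 = 1.340; τ_3 = 7.919/1.340 = 5.909 h.
Total proper time: 13.04 + τ_2 + 5.909 = 26.49, so τ_2 = 26.49 − 18.95 = 7.538 h.
γ_2 = 21.11/7.538 = 2.800; β = √(1 − 1/γ²) = √0.8725.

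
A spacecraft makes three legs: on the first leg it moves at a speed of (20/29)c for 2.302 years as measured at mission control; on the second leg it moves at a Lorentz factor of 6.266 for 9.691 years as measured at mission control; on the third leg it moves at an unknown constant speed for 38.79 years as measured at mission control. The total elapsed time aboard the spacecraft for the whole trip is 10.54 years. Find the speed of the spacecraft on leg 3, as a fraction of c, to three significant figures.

β = 0.982

Leg 1: γ = 1/√(1 − (20/29)²) = 29/21 ≈ 1.381; τ_1 = 2.302/1.381 = 1.667 years.
Leg 2: γ = 6.266; τ_2 = 9.691/6.266 = 1.547 years.
Leg 3: speed unknown; τ_3 = 38.79/γ_3.
Total proper time: 1.667 + 1.547 + τ_3 = 10.54, so τ_3 = 10.54 − 3.214 = 7.326 years.
γ_3 = 38.79/7.326 = 5.295; β = √(1 − 1/γ²) = √0.9643.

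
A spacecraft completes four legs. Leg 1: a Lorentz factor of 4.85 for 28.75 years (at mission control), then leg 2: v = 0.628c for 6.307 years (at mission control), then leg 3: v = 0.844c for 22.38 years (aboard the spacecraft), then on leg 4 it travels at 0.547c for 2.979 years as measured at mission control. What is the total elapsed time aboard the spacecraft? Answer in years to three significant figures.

Leg 1: γ = 4.85; τ_1 = 28.75/4.850 = 5.928 years.
Leg 2: γ = 1/√(1 − 0.628²) = 1/√0.6056 = 1.285; τ_2 = 6.307/1.285 = 4.908 years.
Leg 3: 22.38 years is already measured aboard the spacecraft.
Leg 4: γ = 1/√(1 − 0.547²) = 1/√0.7008 = 1.195; τ_4 = 2.979/1.195 = 2.494 years.
Total: 5.928 + 4.908 + 22.38 + 2.494 years.

τ = 35.7 years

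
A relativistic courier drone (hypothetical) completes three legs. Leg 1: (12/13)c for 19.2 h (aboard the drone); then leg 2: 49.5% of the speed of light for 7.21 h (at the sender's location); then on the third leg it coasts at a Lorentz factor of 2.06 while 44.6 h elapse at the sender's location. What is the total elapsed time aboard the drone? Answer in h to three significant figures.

Leg 1: 19.2 h is already measured aboard the drone.
Leg 2: β = 0.495; γ = 1/√(1 − 0.495²) = 1/√0.7550 = 1.151; τ_2 = 7.21/1.151 = 6.265 h.
Leg 3: γ = 2.06; τ_3 = 44.6/2.060 = 21.65 h.
Total: 19.20 + 6.265 + 21.65 h.

τ = 47.1 h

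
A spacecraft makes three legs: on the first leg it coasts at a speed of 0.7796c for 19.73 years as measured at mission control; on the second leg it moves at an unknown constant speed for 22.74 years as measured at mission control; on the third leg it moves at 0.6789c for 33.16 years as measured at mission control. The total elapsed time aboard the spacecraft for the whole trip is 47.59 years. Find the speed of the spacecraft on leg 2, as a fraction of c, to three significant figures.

Leg 1: γ = 1/√(1 − 0.7796²) = 1/√0.3922 = 1.597; τ_1 = 19.73/1.597 = 12.36 years.
Leg 2: speed unknown; τ_2 = 22.74/γ_2.
Leg 3: γ = 1/√(1 − 0.6789²) = 1/√0.5391 = 1.362; τ_3 = 33.16/1.362 = 24.35 years.
Total proper time: 12.36 + τ_2 + 24.35 = 47.59, so τ_2 = 47.59 − 36.70 = 10.89 years.
γ_2 = 22.74/10.89 = 2.089; β = √(1 − 1/γ²) = √0.7708.

β = 0.878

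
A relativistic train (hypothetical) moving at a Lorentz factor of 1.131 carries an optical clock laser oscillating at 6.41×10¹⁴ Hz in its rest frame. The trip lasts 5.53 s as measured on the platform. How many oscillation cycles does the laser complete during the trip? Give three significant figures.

N = 3.13×10¹⁵

γ = 1.131
The oscillator's own cycle count is N = f × τ where τ is the proper time on the train. τ = Δt/γ = 5.53/1.131 = 4.889 s = 4.889×10⁰ s.
N = 6.41×10¹⁴ × 4.889×10⁰ = 3.134×10¹⁵.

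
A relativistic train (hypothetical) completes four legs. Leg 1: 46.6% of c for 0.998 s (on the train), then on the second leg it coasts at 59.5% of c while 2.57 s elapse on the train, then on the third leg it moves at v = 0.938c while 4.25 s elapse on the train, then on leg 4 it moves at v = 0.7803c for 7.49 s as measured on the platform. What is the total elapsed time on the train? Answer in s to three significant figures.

Leg 1: 0.998 s is already measured on the train.
Leg 2: 2.57 s is already measured on the train.
Leg 3: 4.25 s is already measured on the train.
Leg 4: γ = 1/√(1 − 0.7803²) = 1/√0.3911 = 1.599; τ_4 = 7.49/1.599 = 4.684 s.
Total: 0.9980 + 2.570 + 4.250 + 4.684 s.

τ = 12.5 s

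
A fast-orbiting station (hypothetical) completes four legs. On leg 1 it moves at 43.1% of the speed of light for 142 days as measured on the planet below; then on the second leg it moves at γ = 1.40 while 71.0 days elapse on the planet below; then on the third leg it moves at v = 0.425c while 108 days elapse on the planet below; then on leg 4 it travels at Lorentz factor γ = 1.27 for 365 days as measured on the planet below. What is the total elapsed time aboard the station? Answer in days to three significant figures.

Leg 1: β = 0.431; γ = 1/√(1 − 0.431²) = 1/√0.8142 = 1.108; τ_1 = 142/1.108 = 128.1 days.
Leg 2: γ = 1.40; τ_2 = 71.0/1.400 = 50.71 days.
Leg 3: γ = 1/√(1 − 0.425²) = 1/√0.8194 = 1.105; τ_3 = 108/1.105 = 97.76 days.
Leg 4: γ = 1.27; τ_4 = 365/1.270 = 287.4 days.
Total: 128.1 + 50.71 + 97.76 + 287.4 days.

τ = 564 days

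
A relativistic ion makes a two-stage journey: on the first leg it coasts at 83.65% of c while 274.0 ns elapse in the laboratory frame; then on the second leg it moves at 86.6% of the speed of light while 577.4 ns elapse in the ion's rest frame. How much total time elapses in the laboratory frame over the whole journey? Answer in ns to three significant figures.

Δt = 1430 ns

Leg 1: 274.0 ns is already measured in the laboratory frame.
Leg 2: β = 0.866; γ = 1/√(1 − 0.866²) = 1/√0.2500 = 2.000; Δt_2 = 2.000 × 577.4 = 1155 ns.
Total: 274.0 + 1155 ns.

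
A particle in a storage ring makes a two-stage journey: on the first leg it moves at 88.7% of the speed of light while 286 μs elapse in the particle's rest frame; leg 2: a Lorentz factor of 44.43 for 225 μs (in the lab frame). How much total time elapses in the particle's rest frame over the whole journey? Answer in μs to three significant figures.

τ = 291 μs

Leg 1: 286 μs is already measured in the particle's rest frame.
Leg 2: γ = 44.43; τ_2 = 225/44.43 = 5.064 μs.
Total: 286.0 + 5.064 μs.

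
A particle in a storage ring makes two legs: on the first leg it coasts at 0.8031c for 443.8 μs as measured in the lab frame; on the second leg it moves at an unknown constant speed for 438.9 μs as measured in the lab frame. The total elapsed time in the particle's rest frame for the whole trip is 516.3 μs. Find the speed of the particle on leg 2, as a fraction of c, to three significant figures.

Leg 1: γ = 1/√(1 − 0.8031²) = 1/√0.3550 = 1.678; τ_1 = 443.8/1.678 = 264.4 μs.
Leg 2: speed unknown; τ_2 = 438.9/γ_2.
Total proper time: 264.4 + τ_2 = 516.3, so τ_2 = 516.3 − 264.4 = 251.9 μs.
γ_2 = 438.9/251.9 = 1.743; β = √(1 − 1/γ²) = √0.6707.

β = 0.819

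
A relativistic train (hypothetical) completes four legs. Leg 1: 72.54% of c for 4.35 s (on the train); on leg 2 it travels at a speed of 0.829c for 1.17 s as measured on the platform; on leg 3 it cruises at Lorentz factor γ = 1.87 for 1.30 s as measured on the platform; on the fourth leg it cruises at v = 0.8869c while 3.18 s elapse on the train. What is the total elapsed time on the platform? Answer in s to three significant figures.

Leg 1: β = 0.7254; γ = 1/√(1 − 0.7254²) = 1/√0.4738 = 1.453; Δt_1 = 1.453 × 4.35 = 6.320 s.
Leg 2: 1.17 s is already measured on the platform.
Leg 3: 1.30 s is already measured on the platform.
Leg 4: γ = 1/√(1 − 0.8869²) = 1/√0.2134 = 2.165; Δt_4 = 2.165 × 3.18 = 6.884 s.
Total: 6.320 + 1.170 + 1.300 + 6.884 s.

Δt = 15.7 s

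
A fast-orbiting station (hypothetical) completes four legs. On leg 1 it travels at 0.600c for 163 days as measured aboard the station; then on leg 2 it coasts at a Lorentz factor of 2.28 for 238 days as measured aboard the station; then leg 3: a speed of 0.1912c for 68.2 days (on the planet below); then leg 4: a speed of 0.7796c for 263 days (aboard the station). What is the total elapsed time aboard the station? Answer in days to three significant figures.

Leg 1: 163 days is already measured aboard the station.
Leg 2: 238 days is already measured aboard the station.
Leg 3: γ = 1/√(1 − 0.1912²) = 1/√0.9634 = 1.019; τ_3 = 68.2/1.019 = 66.94 days.
Leg 4: 263 days is already measured aboard the station.
Total: 163.0 + 238.0 + 66.94 + 263.0 days.

τ = 731 days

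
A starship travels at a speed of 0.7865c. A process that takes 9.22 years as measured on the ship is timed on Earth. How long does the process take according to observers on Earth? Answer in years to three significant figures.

Δt = 14.9 years

γ = 1/√(1 − 0.7865²) = 1/√0.3814 = 1.619
The interval measured on the ship is the proper time (both events occur at the same place in that frame); the lab-frame interval is Δt = γτ = 1.619 × 9.22 years.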